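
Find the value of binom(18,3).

816

C(18,3) = (18·17·16) / 3! = 4896 / 6 = 816.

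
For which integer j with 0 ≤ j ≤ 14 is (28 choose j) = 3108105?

8

C(28,j) increases on 0 ≤ j ≤ 14. C(28,7) = 1184040 and C(28,8) = 3108105, so j = 8.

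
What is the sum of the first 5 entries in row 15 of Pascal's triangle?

1941

1 + 15 + 105 + 455 + 1365 = 1941.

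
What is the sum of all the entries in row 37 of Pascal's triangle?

Setting x = 1 in (1+x)^37 gives Σ C(37,j) = 2^37 = 137438953472.

137438953472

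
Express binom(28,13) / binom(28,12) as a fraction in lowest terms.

C(n,k+1)/C(n,k) = (n−k)/(k+1) = (28−12)/(12+1) = 16/13.

16/13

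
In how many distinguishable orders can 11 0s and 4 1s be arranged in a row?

Choose positions for the 0s: C(15,11) = 1365.

1365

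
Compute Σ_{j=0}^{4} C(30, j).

31931

1 + 30 + 435 + 4060 + 27405 = 31931.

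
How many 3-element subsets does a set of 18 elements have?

816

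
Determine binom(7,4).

35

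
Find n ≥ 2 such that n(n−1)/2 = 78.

13

n(n−1)/2 = 78 ⇒ n(n−1) = 156. Since 13·12 = 156, n = 13.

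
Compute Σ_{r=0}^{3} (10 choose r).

176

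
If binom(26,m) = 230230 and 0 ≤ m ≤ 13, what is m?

6

C(26,m) increases on 0 ≤ m ≤ 13. C(26,5) = 65780 and C(26,6) = 230230, so m = 6.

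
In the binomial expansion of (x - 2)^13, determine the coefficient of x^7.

109824

The general term is C(13,j)·(x)^j·(-2)^(13-j); the x^7 term has j = 7.
C(13,7) = 1716.
Coefficient = C(13,7) · (-2)^6 = 1716 · 64 = 109824.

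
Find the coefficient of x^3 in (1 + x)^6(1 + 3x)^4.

632

Coefficient of x^3 = Σ_{j} C(6,j)·1^j·C(4,3-j)·3^(3-j) for j from 0 to 3.
= 108 + 324 + 180 + 20 = 632.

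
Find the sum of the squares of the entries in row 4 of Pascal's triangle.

70

Σ C(4,j)² is the coefficient of x^4 in (1+x)^4(1+x)^4 = (1+x)^8, i.e. C(8,4) = 70.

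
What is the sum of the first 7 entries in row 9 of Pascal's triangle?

1 + 9 + 36 + 84 + 126 + 126 + 84 = 466.

466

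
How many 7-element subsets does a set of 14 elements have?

3432

C(14,7) = (14·13·12·11·10·9·8) / 7! = 17297280 / 5040 = 3432.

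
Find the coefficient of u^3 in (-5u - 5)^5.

-31250

The general term is C(5,j)·(-5u)^j·(-5)^(5-j); the u^3 term has j = 3.
C(5,3) = 10.
Coefficient = C(5,3) · (-5)^3 · (-5)^2 = 10 · (-125) · 25 = -31250.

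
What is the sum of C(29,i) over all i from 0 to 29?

Setting x = 1 in (1+x)^29 gives Σ C(29,i) = 2^29 = 536870912.

536870912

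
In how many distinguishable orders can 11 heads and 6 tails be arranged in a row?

Choose positions for the heads: C(17,11) = 12376.

12376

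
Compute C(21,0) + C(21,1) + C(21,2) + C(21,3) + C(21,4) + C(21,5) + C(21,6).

1 + 21 + 210 + 1330 + 5985 + 20349 + 54264 = 82160.

82160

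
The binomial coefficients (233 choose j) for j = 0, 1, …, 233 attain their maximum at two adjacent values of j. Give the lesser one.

116

For odd n = 233, C(233,j) peaks at j = (n−1)/2 and (n+1)/2; the lesser is 116.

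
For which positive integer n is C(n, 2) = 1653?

n(n−1)/2 = 1653 ⇒ n(n−1) = 3306. Since 58·57 = 3306, n = 58.

58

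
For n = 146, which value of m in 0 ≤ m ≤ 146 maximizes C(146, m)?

C(146,m) is maximized at m = 146/2 = 73.

73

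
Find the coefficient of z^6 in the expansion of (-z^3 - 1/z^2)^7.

General term: C(7,j)·(-z^3)^j·(-1/z^2)^(7-j), with z-exponent 3j − 2(7−j) = 5j − 14.
Set 5j − 14 = 6: j = 4.
C(7,4) = 35; (-1)^4 = 1; (-1)^3 = -1.
Coefficient = 35 · 1 · (-1) = -35.

-35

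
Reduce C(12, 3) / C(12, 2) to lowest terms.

C(n,k+1)/C(n,k) = (n−k)/(k+1) = (12−2)/(2+1) = 10/3.

10/3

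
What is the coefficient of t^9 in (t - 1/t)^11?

General term: C(11,j)·(t)^j·(-1/t)^(11-j), with t-exponent 1j − 1(11−j) = 2j − 11.
Set 2j − 11 = 9: j = 10.
C(11,10) = 11; 1^10 = 1; (-1)^1 = -1.
Coefficient = 11 · 1 · (-1) = -11.

-11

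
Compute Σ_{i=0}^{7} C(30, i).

1 + 30 + 435 + 4060 + 27405 + 142506 + 593775 + 2035800 = 2804012.

2804012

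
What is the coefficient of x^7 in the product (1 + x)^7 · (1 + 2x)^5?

Coefficient of x^7 = Σ_{j} C(7,j)·1^j·C(5,7-j)·2^(7-j) for j from 2 to 7.
= 672 + 2800 + 2800 + 840 + 70 + 1 = 7183.

7183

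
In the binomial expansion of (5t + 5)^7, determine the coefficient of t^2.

The general term is C(7,j)·(5t)^j·(5)^(7-j); the t^2 term has j = 2.
C(7,2) = 21.
Coefficient = C(7,2) · 5^2 · 5^5 = 21 · 25 · 3125 = 1640625.

1640625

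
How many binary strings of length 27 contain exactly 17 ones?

8436285

Choose the 17 positions: C(27,17) = 8436285.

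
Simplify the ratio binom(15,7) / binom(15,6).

9/7

C(n,k+1)/C(n,k) = (n−k)/(k+1) = (15−6)/(6+1) = 9/7.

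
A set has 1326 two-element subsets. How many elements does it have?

n(n−1)/2 = 1326 ⇒ n(n−1) = 2652. Since 52·51 = 2652, n = 52.

52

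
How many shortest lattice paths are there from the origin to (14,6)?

Each path is a sequence of 20 steps with 14 rights: C(20,14) = 38760.

38760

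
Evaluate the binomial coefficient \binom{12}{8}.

C(12,8) = C(12,4) by symmetry.
C(12,4) = (12·11·10·9) / 4! = 11880 / 24 = 495.

495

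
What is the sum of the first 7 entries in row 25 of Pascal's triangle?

1 + 25 + 300 + 2300 + 12650 + 53130 + 177100 = 245506.

245506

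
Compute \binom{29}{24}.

C(29,24) = C(29,5) by symmetry.
C(29,5) = (29·28·27·26·25) / 5! = 14250600 / 120 = 118755.

118755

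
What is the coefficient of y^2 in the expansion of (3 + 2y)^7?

The general term is C(7,j)·(3)^j·(2y)^(7-j); the y^2 term has j = 5.
C(7,5) = 21.
Coefficient = C(7,5) · 3^5 · 2^2 = 21 · 243 · 4 = 20412.

20412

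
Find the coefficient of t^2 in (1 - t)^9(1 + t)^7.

Coefficient of t^2 = Σ_{j} C(9,j)·(-1)^j·C(7,2-j)·1^(2-j) for j from 0 to 2.
= 21 + (-63) + 36 = -6.

-6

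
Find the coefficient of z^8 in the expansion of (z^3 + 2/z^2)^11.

General term: C(11,j)·(z^3)^j·(2/z^2)^(11-j), with z-exponent 3j − 2(11−j) = 5j − 22.
Set 5j − 22 = 8: j = 6.
C(11,6) = 462; 1^6 = 1; 2^5 = 32.
Coefficient = 462 · 1 · 32 = 14784.

14784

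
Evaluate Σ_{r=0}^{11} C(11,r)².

Σ C(11,r)² is the coefficient of x^11 in (1+x)^11(1+x)^11 = (1+x)^22, i.e. C(22,11) = 705432.

705432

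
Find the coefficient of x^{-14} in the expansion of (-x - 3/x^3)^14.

7505784

General term: C(14,j)·(-x)^j·(-3/x^3)^(14-j), with x-exponent 1j − 3(14−j) = 4j − 42.
Set 4j − 42 = -14: j = 7.
C(14,7) = 3432; (-1)^7 = -1; (-3)^7 = -2187.
Coefficient = 3432 · (-1) · (-2187) = 7505784.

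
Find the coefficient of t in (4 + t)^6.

The general term is C(6,j)·(4)^j·(t)^(6-j); the t^1 term has j = 5.
C(6,5) = 6.
Coefficient = C(6,5) · 4^5 = 6 · 1024 = 6144.

6144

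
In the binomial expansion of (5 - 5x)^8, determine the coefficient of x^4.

The general term is C(8,j)·(5)^j·(-5x)^(8-j); the x^4 term has j = 4.
C(8,4) = 70.
Coefficient = C(8,4) · 5^4 · (-5)^4 = 70 · 625 · 625 = 27343750.

27343750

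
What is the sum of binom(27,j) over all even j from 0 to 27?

Even-j terms of row 27 sum to 2^26 = 67108864.

67108864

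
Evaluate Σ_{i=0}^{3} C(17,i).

1 + 17 + 136 + 680 = 834.

834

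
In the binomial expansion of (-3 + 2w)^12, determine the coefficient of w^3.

The general term is C(12,j)·(-3)^j·(2w)^(12-j); the w^3 term has j = 9.
C(12,9) = 220.
Coefficient = C(12,9) · (-3)^9 · 2^3 = 220 · (-19683) · 8 = -34642080.

-34642080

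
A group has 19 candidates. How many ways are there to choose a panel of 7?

50388

This is C(19,7) = 50388.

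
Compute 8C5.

C(8,5) = C(8,3) by symmetry.
C(8,3) = (8·7·6) / 3! = 336 / 6 = 56.

56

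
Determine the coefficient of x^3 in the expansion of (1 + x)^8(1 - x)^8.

Coefficient of x^3 = Σ_{j} C(8,j)·1^j·C(8,3-j)·(-1)^(3-j) for j from 0 to 3.
= (-56) + 224 + (-224) + 56 = 0.

0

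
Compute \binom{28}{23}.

C(28,23) = C(28,5) by symmetry.
C(28,5) = (28·27·26·25·24) / 5! = 11793600 / 120 = 98280.

98280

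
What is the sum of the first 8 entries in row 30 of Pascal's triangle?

2804012

1 + 30 + 435 + 4060 + 27405 + 142506 + 593775 + 2035800 = 2804012.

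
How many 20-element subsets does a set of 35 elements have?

C(35,20) = C(35,15) by symmetry.
C(35,15) = (35·34·33·32·31·30·29·28·27·26·25·24·23·22·21) / 15! = 4247252019052922880000 / 1307674368000 = 3247943160.

3247943160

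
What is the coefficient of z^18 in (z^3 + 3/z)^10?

3240

General term: C(10,j)·(z^3)^j·(3/z)^(10-j), with z-exponent 3j − 1(10−j) = 4j − 10.
Set 4j − 10 = 18: j = 7.
C(10,7) = 120; 1^7 = 1; 3^3 = 27.
Coefficient = 120 · 1 · 27 = 3240.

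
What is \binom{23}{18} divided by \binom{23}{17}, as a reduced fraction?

1/3

C(n,k+1)/C(n,k) = (n−k)/(k+1) = (23−17)/(17+1) = 6/18 = 1/3.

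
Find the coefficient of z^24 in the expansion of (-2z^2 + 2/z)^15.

General term: C(15,j)·(-2z^2)^j·(2/z)^(15-j), with z-exponent 2j − 1(15−j) = 3j − 15.
Set 3j − 15 = 24: j = 13.
C(15,13) = 105; (-2)^13 = -8192; 2^2 = 4.
Coefficient = 105 · (-8192) · 4 = -3440640.

-3440640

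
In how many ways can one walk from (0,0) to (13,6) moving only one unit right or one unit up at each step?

Each path is a sequence of 19 steps with 13 rights: C(19,13) = 27132.

27132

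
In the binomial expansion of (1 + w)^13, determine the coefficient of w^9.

715

The general term is C(13,j)·(1)^j·(w)^(13-j); the w^9 term has j = 4.
C(13,4) = 715.
Coefficient = C(13,4) = 715.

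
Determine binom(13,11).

78

C(13,11) = C(13,2) by symmetry.
C(13,2) = (13·12) / 2! = 156 / 2 = 78.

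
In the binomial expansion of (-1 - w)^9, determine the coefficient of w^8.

The general term is C(9,j)·(-1)^j·(-w)^(9-j); the w^8 term has j = 1.
C(9,1) = 9.
Coefficient = C(9,1) · (-1)^1 = 9 · (-1) = -9.

-9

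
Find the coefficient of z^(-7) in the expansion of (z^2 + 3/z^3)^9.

General term: C(9,j)·(z^2)^j·(3/z^3)^(9-j), with z-exponent 2j − 3(9−j) = 5j − 27.
Set 5j − 27 = -7: j = 4.
C(9,4) = 126; 1^4 = 1; 3^5 = 243.
Coefficient = 126 · 1 · 243 = 30618.

30618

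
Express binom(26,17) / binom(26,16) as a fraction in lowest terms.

10/17

C(n,k+1)/C(n,k) = (n−k)/(k+1) = (26−16)/(16+1) = 10/17.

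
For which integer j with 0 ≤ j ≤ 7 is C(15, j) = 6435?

C(15,j) increases on 0 ≤ j ≤ 7. C(15,6) = 5005 and C(15,7) = 6435, so j = 7.

7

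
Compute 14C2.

91

C(14,2) = (14·13) / 2! = 182 / 2 = 91.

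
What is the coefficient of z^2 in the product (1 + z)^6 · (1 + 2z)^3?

Coefficient of z^2 = Σ_{j} C(6,j)·1^j·C(3,2-j)·2^(2-j) for j from 0 to 2.
= 12 + 36 + 15 = 63.

63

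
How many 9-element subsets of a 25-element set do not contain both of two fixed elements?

All 9-subsets: C(25,9) = 2042975. Those containing both fixed elements: C(23,7) = 245157.
2042975 − 245157 = 1797818.

1797818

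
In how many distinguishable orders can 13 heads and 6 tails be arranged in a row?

Choose positions for the heads: C(19,13) = 27132.

27132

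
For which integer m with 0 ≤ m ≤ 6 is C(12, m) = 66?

C(12,m) increases on 0 ≤ m ≤ 6. C(12,1) = 12 and C(12,2) = 66, so m = 2.

2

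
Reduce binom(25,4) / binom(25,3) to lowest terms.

11/2

C(n,k+1)/C(n,k) = (n−k)/(k+1) = (25−3)/(3+1) = 22/4 = 11/2.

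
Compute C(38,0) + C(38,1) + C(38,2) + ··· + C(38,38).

Setting x = 1 in (1+x)^38 gives Σ C(38,k) = 2^38 = 274877906944.

274877906944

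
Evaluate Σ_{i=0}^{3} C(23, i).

1 + 23 + 253 + 1771 = 2048.

2048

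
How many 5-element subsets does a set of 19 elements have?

11628

C(19,5) = (19·18·17·16·15) / 5! = 1395360 / 120 = 11628.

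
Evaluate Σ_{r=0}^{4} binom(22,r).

1 + 22 + 231 + 1540 + 7315 = 9109.

9109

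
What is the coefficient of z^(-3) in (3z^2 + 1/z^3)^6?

General term: C(6,j)·(3z^2)^j·(1/z^3)^(6-j), with z-exponent 2j − 3(6−j) = 5j − 18.
Set 5j − 18 = -3: j = 3.
C(6,3) = 20; 3^3 = 27; 1^3 = 1.
Coefficient = 20 · 27 · 1 = 540.

540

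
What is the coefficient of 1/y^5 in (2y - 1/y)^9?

-144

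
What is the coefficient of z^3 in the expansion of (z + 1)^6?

The general term is C(6,j)·(z)^j·(1)^(6-j); the z^3 term has j = 3.
C(6,3) = 20.
Coefficient = C(6,3) = 20.

20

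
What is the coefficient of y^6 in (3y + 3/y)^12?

General term: C(12,j)·(3y)^j·(3/y)^(12-j), with y-exponent 1j − 1(12−j) = 2j − 12.
Set 2j − 12 = 6: j = 9.
C(12,9) = 220; 3^9 = 19683; 3^3 = 27.
Coefficient = 220 · 19683 · 27 = 116917020.

116917020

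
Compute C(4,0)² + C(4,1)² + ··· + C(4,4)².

70

By Vandermonde's identity, Σ C(4,r)² = C(8,4) = 70.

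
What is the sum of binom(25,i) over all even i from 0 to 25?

Even-i terms of row 25 sum to 2^24 = 16777216.

16777216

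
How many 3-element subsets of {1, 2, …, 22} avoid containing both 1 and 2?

1520

All 3-subsets: C(22,3) = 1540. Those containing both fixed elements: C(20,1) = 20.
1540 − 20 = 1520.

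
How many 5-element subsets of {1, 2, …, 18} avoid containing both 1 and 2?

All 5-subsets: C(18,5) = 8568. Those containing both fixed elements: C(16,3) = 560.
8568 − 560 = 8008.

8008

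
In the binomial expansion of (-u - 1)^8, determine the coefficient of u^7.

8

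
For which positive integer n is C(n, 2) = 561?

n(n−1)/2 = 561 ⇒ n(n−1) = 1122. Since 34·33 = 1122, n = 34.

34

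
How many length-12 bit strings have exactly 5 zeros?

792

Choose the 5 positions: C(12,5) = 792.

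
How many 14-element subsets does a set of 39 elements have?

C(39,14) = (39·38·37·36·35·34·33·32·31·30·29·28·27·26) / 14! = 1315041316842168115200 / 87178291200 = 15084504396.

15084504396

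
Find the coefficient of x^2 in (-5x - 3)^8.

510300

The general term is C(8,j)·(-5x)^j·(-3)^(8-j); the x^2 term has j = 2.
C(8,2) = 28.
Coefficient = C(8,2) · (-5)^2 · (-3)^6 = 28 · 25 · 729 = 510300.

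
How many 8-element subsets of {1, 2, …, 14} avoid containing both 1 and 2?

2079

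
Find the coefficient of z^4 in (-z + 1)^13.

715

The general term is C(13,j)·(-z)^j·(1)^(13-j); the z^4 term has j = 4.
C(13,4) = 715.
Coefficient = C(13,4) = 715.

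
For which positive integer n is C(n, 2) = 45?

10

n(n−1)/2 = 45 ⇒ n(n−1) = 90. Since 10·9 = 90, n = 10.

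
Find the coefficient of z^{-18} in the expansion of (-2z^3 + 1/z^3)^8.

-16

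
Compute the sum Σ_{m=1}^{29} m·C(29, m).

7784628224

Since m·C(29,m) = 29·C(28,m−1), the sum is 29·2^28 = 29·268435456 = 7784628224.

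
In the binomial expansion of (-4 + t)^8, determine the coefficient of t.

-131072

The general term is C(8,j)·(-4)^j·(t)^(8-j); the t^1 term has j = 7.
C(8,7) = 8.
Coefficient = C(8,7) · (-4)^7 = 8 · (-16384) = -131072.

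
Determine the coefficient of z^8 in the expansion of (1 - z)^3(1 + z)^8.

Coefficient of z^8 = Σ_{j} C(3,j)·(-1)^j·C(8,8-j)·1^(8-j) for j from 0 to 3.
= 1 + (-24) + 84 + (-56) = 5.

5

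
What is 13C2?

C(13,2) = (13·12) / 2! = 156 / 2 = 78.

78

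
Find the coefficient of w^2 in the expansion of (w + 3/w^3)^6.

18

General term: C(6,j)·(w)^j·(3/w^3)^(6-j), with w-exponent 1j − 3(6−j) = 4j − 18.
Set 4j − 18 = 2: j = 5.
C(6,5) = 6; 1^5 = 1; 3^1 = 3.
Coefficient = 6 · 1 · 3 = 18.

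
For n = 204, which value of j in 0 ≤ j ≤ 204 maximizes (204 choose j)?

C(204,j) is maximized at j = 204/2 = 102.

102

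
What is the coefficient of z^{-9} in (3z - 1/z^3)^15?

98513415

General term: C(15,j)·(3z)^j·(-1/z^3)^(15-j), with z-exponent 1j − 3(15−j) = 4j − 45.
Set 4j − 45 = -9: j = 9.
C(15,9) = 5005; 3^9 = 19683; (-1)^6 = 1.
Coefficient = 5005 · 19683 · 1 = 98513415.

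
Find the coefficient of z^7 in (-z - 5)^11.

-206250

The general term is C(11,j)·(-z)^j·(-5)^(11-j); the z^7 term has j = 7.
C(11,7) = 330.
Coefficient = C(11,7) · (-1)^7 · (-5)^4 = 330 · (-1) · 625 = -206250.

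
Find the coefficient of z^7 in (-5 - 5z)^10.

1171875000

The general term is C(10,j)·(-5)^j·(-5z)^(10-j); the z^7 term has j = 3.
C(10,3) = 120.
Coefficient = C(10,3) · (-5)^3 · (-5)^7 = 120 · (-125) · (-78125) = 1171875000.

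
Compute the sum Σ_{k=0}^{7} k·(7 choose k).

Since k·C(7,k) = 7·C(6,k−1), the sum is 7·2^6 = 7·64 = 448.

448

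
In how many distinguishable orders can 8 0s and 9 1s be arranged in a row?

Choose positions for the 0s: C(17,8) = 24310.

24310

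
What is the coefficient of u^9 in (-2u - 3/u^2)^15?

-7741440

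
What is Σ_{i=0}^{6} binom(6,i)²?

924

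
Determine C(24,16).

735471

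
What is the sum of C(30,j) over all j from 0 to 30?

Setting x = 1 in (1+x)^30 gives Σ C(30,j) = 2^30 = 1073741824.

1073741824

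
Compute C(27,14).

20058300

C(27,14) = C(27,13) by symmetry.
C(27,13) = (27·26·25·24·23·22·21·20·19·18·17·16·15) / 13! = 124903451312640000 / 6227020800 = 20058300.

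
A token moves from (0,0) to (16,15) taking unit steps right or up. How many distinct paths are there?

300540195

Each path is a sequence of 31 steps with 16 rights: C(31,16) = 300540195.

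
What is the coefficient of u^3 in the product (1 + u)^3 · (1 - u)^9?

-2

Coefficient of u^3 = Σ_{j} C(3,j)·1^j·C(9,3-j)·(-1)^(3-j) for j from 0 to 3.
= (-84) + 108 + (-27) + 1 = -2.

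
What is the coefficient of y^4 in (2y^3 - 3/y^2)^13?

General term: C(13,j)·(2y^3)^j·(-3/y^2)^(13-j), with y-exponent 3j − 2(13−j) = 5j − 26.
Set 5j − 26 = 4: j = 6.
C(13,6) = 1716; 2^6 = 64; (-3)^7 = -2187.
Coefficient = 1716 · 64 · (-2187) = -240185088.

-240185088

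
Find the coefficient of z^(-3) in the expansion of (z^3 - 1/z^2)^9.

84

General term: C(9,j)·(z^3)^j·(-1/z^2)^(9-j), with z-exponent 3j − 2(9−j) = 5j − 18.
Set 5j − 18 = -3: j = 3.
C(9,3) = 84; 1^3 = 1; (-1)^6 = 1.
Coefficient = 84 · 1 · 1 = 84.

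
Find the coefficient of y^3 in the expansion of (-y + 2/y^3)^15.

3640

General term: C(15,j)·(-y)^j·(2/y^3)^(15-j), with y-exponent 1j − 3(15−j) = 4j − 45.
Set 4j − 45 = 3: j = 12.
C(15,12) = 455; (-1)^12 = 1; 2^3 = 8.
Coefficient = 455 · 1 · 8 = 3640.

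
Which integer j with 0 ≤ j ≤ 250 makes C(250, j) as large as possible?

C(250,j) is maximized at j = 250/2 = 125.

125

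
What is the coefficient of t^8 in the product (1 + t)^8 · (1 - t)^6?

Coefficient of t^8 = Σ_{j} C(8,j)·1^j·C(6,8-j)·(-1)^(8-j) for j from 2 to 8.
= 28 + (-336) + 1050 + (-1120) + 420 + (-48) + 1 = -5.

-5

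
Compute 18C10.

C(18,10) = C(18,8) by symmetry.
C(18,8) = (18·17·16·15·14·13·12·11) / 8! = 1764322560 / 40320 = 43758.

43758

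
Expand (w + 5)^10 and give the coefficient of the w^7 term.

15000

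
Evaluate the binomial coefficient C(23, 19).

8855

C(23,19) = C(23,4) by symmetry.
C(23,4) = (23·22·21·20) / 4! = 212520 / 24 = 8855.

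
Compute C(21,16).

C(21,16) = C(21,5) by symmetry.
C(21,5) = (21·20·19·18·17) / 5! = 2441880 / 120 = 20349.

20349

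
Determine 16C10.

8008

C(16,10) = C(16,6) by symmetry.
C(16,6) = (16·15·14·13·12·11) / 6! = 5765760 / 720 = 8008.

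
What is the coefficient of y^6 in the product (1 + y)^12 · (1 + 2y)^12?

Coefficient of y^6 = Σ_{j} C(12,j)·1^j·C(12,6-j)·2^(6-j) for j from 0 to 6.
= 59136 + 304128 + 522720 + 387200 + 130680 + 19008 + 924 = 1423796.

1423796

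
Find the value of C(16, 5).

4368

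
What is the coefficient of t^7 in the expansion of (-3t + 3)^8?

-52488

The general term is C(8,j)·(-3t)^j·(3)^(8-j); the t^7 term has j = 7.
C(8,7) = 8.
Coefficient = C(8,7) · (-3)^7 · 3^1 = 8 · (-2187) · 3 = -52488.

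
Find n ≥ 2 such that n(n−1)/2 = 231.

22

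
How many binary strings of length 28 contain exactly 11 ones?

Choose the 11 positions: C(28,11) = 21474180.

21474180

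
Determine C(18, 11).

31824

C(18,11) = C(18,7) by symmetry.
C(18,7) = (18·17·16·15·14·13·12) / 7! = 160392960 / 5040 = 31824.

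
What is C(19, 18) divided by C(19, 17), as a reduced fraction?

C(n,k+1)/C(n,k) = (n−k)/(k+1) = (19−17)/(17+1) = 2/18 = 1/9.

1/9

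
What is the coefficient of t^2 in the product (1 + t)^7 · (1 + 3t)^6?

282

Coefficient of t^2 = Σ_{j} C(7,j)·1^j·C(6,2-j)·3^(2-j) for j from 0 to 2.
= 135 + 126 + 21 = 282.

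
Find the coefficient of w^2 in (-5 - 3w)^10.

158203125

The general term is C(10,j)·(-5)^j·(-3w)^(10-j); the w^2 term has j = 8.
C(10,8) = 45.
Coefficient = C(10,8) · (-5)^8 · (-3)^2 = 45 · 390625 · 9 = 158203125.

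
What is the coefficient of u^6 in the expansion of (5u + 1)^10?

3281250

The general term is C(10,j)·(5u)^j·(1)^(10-j); the u^6 term has j = 6.
C(10,6) = 210.
Coefficient = C(10,6) · 5^6 = 210 · 15625 = 3281250.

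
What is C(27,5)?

C(27,5) = (27·26·25·24·23) / 5! = 9687600 / 120 = 80730.

80730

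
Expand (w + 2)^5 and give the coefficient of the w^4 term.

10

The general term is C(5,j)·(w)^j·(2)^(5-j); the w^4 term has j = 4.
C(5,4) = 5.
Coefficient = C(5,4) · 2^1 = 5 · 2 = 10.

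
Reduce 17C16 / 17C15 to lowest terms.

1/8

C(n,k+1)/C(n,k) = (n−k)/(k+1) = (17−15)/(15+1) = 2/16 = 1/8.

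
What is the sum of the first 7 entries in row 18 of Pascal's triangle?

31180

1 + 18 + 153 + 816 + 3060 + 8568 + 18564 = 31180.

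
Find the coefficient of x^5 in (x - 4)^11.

1892352

The general term is C(11,j)·(x)^j·(-4)^(11-j); the x^5 term has j = 5.
C(11,5) = 462.
Coefficient = C(11,5) · (-4)^6 = 462 · 4096 = 1892352.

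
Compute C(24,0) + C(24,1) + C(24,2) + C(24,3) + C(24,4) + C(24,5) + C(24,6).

190051

1 + 24 + 276 + 2024 + 10626 + 42504 + 134596 = 190051.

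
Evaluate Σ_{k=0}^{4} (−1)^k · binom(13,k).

The partial alternating sum Σ_{k=0}^{4} (−1)^k C(13,k) = (−1)^4 C(12,4) = 495.

495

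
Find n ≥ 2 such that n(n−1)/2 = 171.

n(n−1)/2 = 171 ⇒ n(n−1) = 342. Since 19·18 = 342, n = 19.

19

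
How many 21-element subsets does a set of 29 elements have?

4292145

C(29,21) = C(29,8) by symmetry.
C(29,8) = (29·28·27·26·25·24·23·22) / 8! = 173059286400 / 40320 = 4292145.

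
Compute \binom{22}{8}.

C(22,8) = (22·21·20·19·18·17·16·15) / 8! = 12893126400 / 40320 = 319770.

319770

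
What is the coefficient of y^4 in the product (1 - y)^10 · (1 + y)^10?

Coefficient of y^4 = Σ_{j} C(10,j)·(-1)^j·C(10,4-j)·1^(4-j) for j from 0 to 4.
= 210 + (-1200) + 2025 + (-1200) + 210 = 45.

45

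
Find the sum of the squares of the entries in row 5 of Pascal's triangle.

By Vandermonde's identity, Σ C(5,j)² = C(10,5) = 252.

252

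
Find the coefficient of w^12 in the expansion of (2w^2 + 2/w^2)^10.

46080

General term: C(10,j)·(2w^2)^j·(2/w^2)^(10-j), with w-exponent 2j − 2(10−j) = 4j − 20.
Set 4j − 20 = 12: j = 8.
C(10,8) = 45; 2^8 = 256; 2^2 = 4.
Coefficient = 45 · 256 · 4 = 46080.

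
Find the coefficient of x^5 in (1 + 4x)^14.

2050048

The general term is C(14,j)·(1)^j·(4x)^(14-j); the x^5 term has j = 9.
C(14,9) = 2002.
Coefficient = C(14,9) · 4^5 = 2002 · 1024 = 2050048.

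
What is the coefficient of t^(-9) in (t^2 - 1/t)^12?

-12

General term: C(12,j)·(t^2)^j·(-1/t)^(12-j), with t-exponent 2j − 1(12−j) = 3j − 12.
Set 3j − 12 = -9: j = 1.
C(12,1) = 12; 1^1 = 1; (-1)^11 = -1.
Coefficient = 12 · 1 · (-1) = -12.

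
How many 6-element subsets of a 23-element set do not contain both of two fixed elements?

94962

All 6-subsets: C(23,6) = 100947. Those containing both fixed elements: C(21,4) = 5985.
100947 − 5985 = 94962.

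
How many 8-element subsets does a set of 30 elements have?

C(30,8) = (30·29·28·27·26·25·24·23) / 8! = 235989936000 / 40320 = 5852925.

5852925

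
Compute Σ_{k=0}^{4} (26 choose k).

17902

1 + 26 + 325 + 2600 + 14950 = 17902.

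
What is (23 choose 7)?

245157

C(23,7) = (23·22·21·20·19·18·17) / 7! = 1235591280 / 5040 = 245157.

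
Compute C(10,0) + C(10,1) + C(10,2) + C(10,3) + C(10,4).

1 + 10 + 45 + 120 + 210 = 386.

386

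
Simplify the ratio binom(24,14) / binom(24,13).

11/14

C(n,k+1)/C(n,k) = (n−k)/(k+1) = (24−13)/(13+1) = 11/14.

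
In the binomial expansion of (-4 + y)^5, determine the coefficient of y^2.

-640

The general term is C(5,j)·(-4)^j·(y)^(5-j); the y^2 term has j = 3.
C(5,3) = 10.
Coefficient = C(5,3) · (-4)^3 = 10 · (-64) = -640.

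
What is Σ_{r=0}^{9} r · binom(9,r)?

2304

Since r·C(9,r) = 9·C(8,r−1), the sum is 9·2^8 = 9·256 = 2304.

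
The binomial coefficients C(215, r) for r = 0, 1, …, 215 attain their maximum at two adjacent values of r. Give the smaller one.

107

For odd n = 215, C(215,r) peaks at r = (n−1)/2 and (n+1)/2; the smaller is 107.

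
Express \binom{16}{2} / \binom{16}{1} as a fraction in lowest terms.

15/2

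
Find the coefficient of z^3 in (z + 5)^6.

The general term is C(6,j)·(z)^j·(5)^(6-j); the z^3 term has j = 3.
C(6,3) = 20.
Coefficient = C(6,3) · 5^3 = 20 · 125 = 2500.

2500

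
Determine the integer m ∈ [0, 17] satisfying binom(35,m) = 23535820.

8

C(35,m) increases on 0 ≤ m ≤ 17. C(35,7) = 6724520 and C(35,8) = 23535820, so m = 8.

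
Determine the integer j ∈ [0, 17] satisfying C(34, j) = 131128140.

C(34,j) increases on 0 ≤ j ≤ 17. C(34,9) = 52451256 and C(34,10) = 131128140, so j = 10.

10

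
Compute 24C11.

C(24,11) = (24·23·22·21·20·19·18·17·16·15·14) / 11! = 99638080819200 / 39916800 = 2496144.

2496144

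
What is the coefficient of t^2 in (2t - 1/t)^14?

General term: C(14,j)·(2t)^j·(-1/t)^(14-j), with t-exponent 1j − 1(14−j) = 2j − 14.
Set 2j − 14 = 2: j = 8.
C(14,8) = 3003; 2^8 = 256; (-1)^6 = 1.
Coefficient = 3003 · 256 · 1 = 768768.

768768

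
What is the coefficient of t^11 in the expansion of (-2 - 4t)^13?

The general term is C(13,j)·(-2)^j·(-4t)^(13-j); the t^11 term has j = 2.
C(13,2) = 78.
Coefficient = C(13,2) · (-2)^2 · (-4)^11 = 78 · 4 · (-4194304) = -1308622848.

-1308622848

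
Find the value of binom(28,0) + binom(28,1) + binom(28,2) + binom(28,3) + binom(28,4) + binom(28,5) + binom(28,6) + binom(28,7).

1 + 28 + 378 + 3276 + 20475 + 98280 + 376740 + 1184040 = 1683218.

1683218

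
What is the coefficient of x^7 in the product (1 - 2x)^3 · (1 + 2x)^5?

-256

Coefficient of x^7 = Σ_{j} C(3,j)·(-2)^j·C(5,7-j)·2^(7-j) for j from 2 to 3.
= 384 + (-640) = -256.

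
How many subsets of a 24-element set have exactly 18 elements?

134596

Choose the 18 positions: C(24,18) = 134596.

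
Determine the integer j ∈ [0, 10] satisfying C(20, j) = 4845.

4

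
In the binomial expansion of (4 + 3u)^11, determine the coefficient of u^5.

459841536

The general term is C(11,j)·(4)^j·(3u)^(11-j); the u^5 term has j = 6.
C(11,6) = 462.
Coefficient = C(11,6) · 4^6 · 3^5 = 462 · 4096 · 243 = 459841536.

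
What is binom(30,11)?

54627300

C(30,11) = (30·29·28·27·26·25·24·23·22·21·20) / 11! = 2180547008640000 / 39916800 = 54627300.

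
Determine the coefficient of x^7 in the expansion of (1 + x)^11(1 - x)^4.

99

Coefficient of x^7 = Σ_{j} C(11,j)·1^j·C(4,7-j)·(-1)^(7-j) for j from 3 to 7.
= 165 + (-1320) + 2772 + (-1848) + 330 = 99.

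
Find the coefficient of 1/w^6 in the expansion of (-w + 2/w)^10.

11520

General term: C(10,j)·(-w)^j·(2/w)^(10-j), with w-exponent 1j − 1(10−j) = 2j − 10.
Set 2j − 10 = -6: j = 2.
C(10,2) = 45; (-1)^2 = 1; 2^8 = 256.
Coefficient = 45 · 1 · 256 = 11520.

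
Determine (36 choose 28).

30260340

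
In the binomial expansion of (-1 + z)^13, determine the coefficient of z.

13

The general term is C(13,j)·(-1)^j·(z)^(13-j); the z^1 term has j = 12.
C(13,12) = 13.
Coefficient = C(13,12) = 13.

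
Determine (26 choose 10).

C(26,10) = (26·25·24·23·22·21·20·19·18·17) / 10! = 19275223968000 / 3628800 = 5311735.

5311735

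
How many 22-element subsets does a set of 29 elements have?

C(29,22) = C(29,7) by symmetry.
C(29,7) = (29·28·27·26·25·24·23) / 7! = 7866331200 / 5040 = 1560780.

1560780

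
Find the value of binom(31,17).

265182525

C(31,17) = C(31,14) by symmetry.
C(31,14) = (31·30·29·28·27·26·25·24·23·22·21·20·19·18) / 14! = 23118159385601280000 / 87178291200 = 265182525.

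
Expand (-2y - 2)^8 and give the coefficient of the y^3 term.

14336

The general term is C(8,j)·(-2y)^j·(-2)^(8-j); the y^3 term has j = 3.
C(8,3) = 56.
Coefficient = C(8,3) · (-2)^3 · (-2)^5 = 56 · (-8) · (-32) = 14336.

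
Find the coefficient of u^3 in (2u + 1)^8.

The general term is C(8,j)·(2u)^j·(1)^(8-j); the u^3 term has j = 3.
C(8,3) = 56.
Coefficient = C(8,3) · 2^3 = 56 · 8 = 448.

448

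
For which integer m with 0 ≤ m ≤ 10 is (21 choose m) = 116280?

7

C(21,m) increases on 0 ≤ m ≤ 10. C(21,6) = 54264 and C(21,7) = 116280, so m = 7.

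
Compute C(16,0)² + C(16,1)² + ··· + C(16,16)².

601080390

By Vandermonde's identity, Σ C(16,k)² = C(32,16) = 601080390.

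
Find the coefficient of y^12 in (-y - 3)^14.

The general term is C(14,j)·(-y)^j·(-3)^(14-j); the y^12 term has j = 12.
C(14,12) = 91.
Coefficient = C(14,12) · (-3)^2 = 91 · 9 = 819.

819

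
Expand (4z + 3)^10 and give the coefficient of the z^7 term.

The general term is C(10,j)·(4z)^j·(3)^(10-j); the z^7 term has j = 7.
C(10,7) = 120.
Coefficient = C(10,7) · 4^7 · 3^3 = 120 · 16384 · 27 = 53084160.

53084160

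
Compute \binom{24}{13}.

C(24,13) = C(24,11) by symmetry.
C(24,11) = (24·23·22·21·20·19·18·17·16·15·14) / 11! = 99638080819200 / 39916800 = 2496144.

2496144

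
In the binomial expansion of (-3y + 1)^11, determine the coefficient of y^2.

495

The general term is C(11,j)·(-3y)^j·(1)^(11-j); the y^2 term has j = 2.
C(11,2) = 55.
Coefficient = C(11,2) · (-3)^2 = 55 · 9 = 495.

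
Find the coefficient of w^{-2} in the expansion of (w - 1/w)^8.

-56

General term: C(8,j)·(w)^j·(-1/w)^(8-j), with w-exponent 1j − 1(8−j) = 2j − 8.
Set 2j − 8 = -2: j = 3.
C(8,3) = 56; 1^3 = 1; (-1)^5 = -1.
Coefficient = 56 · 1 · (-1) = -56.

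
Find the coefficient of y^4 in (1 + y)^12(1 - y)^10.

Coefficient of y^4 = Σ_{j} C(12,j)·1^j·C(10,4-j)·(-1)^(4-j) for j from 0 to 4.
= 210 + (-1440) + 2970 + (-2200) + 495 = 35.

35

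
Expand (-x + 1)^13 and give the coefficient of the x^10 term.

The general term is C(13,j)·(-x)^j·(1)^(13-j); the x^10 term has j = 10.
C(13,10) = 286.
Coefficient = C(13,10) = 286.

286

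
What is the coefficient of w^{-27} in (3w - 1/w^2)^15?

45

General term: C(15,j)·(3w)^j·(-1/w^2)^(15-j), with w-exponent 1j − 2(15−j) = 3j − 30.
Set 3j − 30 = -27: j = 1.
C(15,1) = 15; 3^1 = 3; (-1)^14 = 1.
Coefficient = 15 · 3 · 1 = 45.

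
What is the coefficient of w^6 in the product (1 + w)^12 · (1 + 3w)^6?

299220

Coefficient of w^6 = Σ_{j} C(12,j)·1^j·C(6,6-j)·3^(6-j) for j from 0 to 6.
= 729 + 17496 + 80190 + 118800 + 66825 + 14256 + 924 = 299220.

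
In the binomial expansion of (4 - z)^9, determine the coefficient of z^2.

589824

The general term is C(9,j)·(4)^j·(-z)^(9-j); the z^2 term has j = 7.
C(9,7) = 36.
Coefficient = C(9,7) · 4^7 = 36 · 16384 = 589824.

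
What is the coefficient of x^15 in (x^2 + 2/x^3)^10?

General term: C(10,j)·(x^2)^j·(2/x^3)^(10-j), with x-exponent 2j − 3(10−j) = 5j − 30.
Set 5j − 30 = 15: j = 9.
C(10,9) = 10; 1^9 = 1; 2^1 = 2.
Coefficient = 10 · 1 · 2 = 20.

20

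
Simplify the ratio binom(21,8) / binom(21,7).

7/4

C(n,k+1)/C(n,k) = (n−k)/(k+1) = (21−7)/(7+1) = 14/8 = 7/4.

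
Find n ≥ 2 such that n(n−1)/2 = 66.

12

n(n−1)/2 = 66 ⇒ n(n−1) = 132. Since 12·11 = 132, n = 12.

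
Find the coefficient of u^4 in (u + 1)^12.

495

The general term is C(12,j)·(u)^j·(1)^(12-j); the u^4 term has j = 4.
C(12,4) = 495.
Coefficient = C(12,4) = 495.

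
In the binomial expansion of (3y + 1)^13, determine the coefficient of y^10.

The general term is C(13,j)·(3y)^j·(1)^(13-j); the y^10 term has j = 10.
C(13,10) = 286.
Coefficient = C(13,10) · 3^10 = 286 · 59049 = 16888014.

16888014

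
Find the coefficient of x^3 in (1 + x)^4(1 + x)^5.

84

(1 + x)^4(1 + x)^5 = (1 + x)^9, so the coefficient of x^3 is C(9,3)·1^3 = 84·1 = 84.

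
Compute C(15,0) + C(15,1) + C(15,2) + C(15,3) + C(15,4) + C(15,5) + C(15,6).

9949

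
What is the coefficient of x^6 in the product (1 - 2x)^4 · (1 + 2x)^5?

Coefficient of x^6 = Σ_{j} C(4,j)·(-2)^j·C(5,6-j)·2^(6-j) for j from 1 to 4.
= (-256) + 1920 + (-2560) + 640 = -256.

-256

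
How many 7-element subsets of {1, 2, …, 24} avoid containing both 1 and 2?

All 7-subsets: C(24,7) = 346104. Those containing both fixed elements: C(22,5) = 26334.
346104 − 26334 = 319770.

319770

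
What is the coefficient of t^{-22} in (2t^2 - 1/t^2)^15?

-420

General term: C(15,j)·(2t^2)^j·(-1/t^2)^(15-j), with t-exponent 2j − 2(15−j) = 4j − 30.
Set 4j − 30 = -22: j = 2.
C(15,2) = 105; 2^2 = 4; (-1)^13 = -1.
Coefficient = 105 · 4 · (-1) = -420.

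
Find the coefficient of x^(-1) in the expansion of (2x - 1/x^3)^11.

-42240

General term: C(11,j)·(2x)^j·(-1/x^3)^(11-j), with x-exponent 1j − 3(11−j) = 4j − 33.
Set 4j − 33 = -1: j = 8.
C(11,8) = 165; 2^8 = 256; (-1)^3 = -1.
Coefficient = 165 · 256 · (-1) = -42240.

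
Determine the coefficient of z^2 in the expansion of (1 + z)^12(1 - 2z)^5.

-14

Coefficient of z^2 = Σ_{j} C(12,j)·1^j·C(5,2-j)·(-2)^(2-j) for j from 0 to 2.
= 40 + (-120) + 66 = -14.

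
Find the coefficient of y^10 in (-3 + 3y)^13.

The general term is C(13,j)·(-3)^j·(3y)^(13-j); the y^10 term has j = 3.
C(13,3) = 286.
Coefficient = C(13,3) · (-3)^3 · 3^10 = 286 · (-27) · 59049 = -455976378.

-455976378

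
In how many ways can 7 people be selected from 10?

120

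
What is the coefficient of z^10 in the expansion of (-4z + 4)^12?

1107296256

The general term is C(12,j)·(-4z)^j·(4)^(12-j); the z^10 term has j = 10.
C(12,10) = 66.
Coefficient = C(12,10) · (-4)^10 · 4^2 = 66 · 1048576 · 16 = 1107296256.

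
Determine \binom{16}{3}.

560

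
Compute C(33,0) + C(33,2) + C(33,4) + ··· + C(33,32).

4294967296

Half of (1+1)^33 + (1−1)^33 gives the even-index sum: 2^32 = 4294967296.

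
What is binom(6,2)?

15

C(6,2) = (6·5) / 2! = 30 / 2 = 15.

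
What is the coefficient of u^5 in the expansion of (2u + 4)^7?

10752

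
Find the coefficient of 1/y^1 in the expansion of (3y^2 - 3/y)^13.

-1139940945

General term: C(13,j)·(3y^2)^j·(-3/y)^(13-j), with y-exponent 2j − 1(13−j) = 3j − 13.
Set 3j − 13 = -1: j = 4.
C(13,4) = 715; 3^4 = 81; (-3)^9 = -19683.
Coefficient = 715 · 81 · (-19683) = -1139940945.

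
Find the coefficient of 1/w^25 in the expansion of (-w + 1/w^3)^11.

55

General term: C(11,j)·(-w)^j·(1/w^3)^(11-j), with w-exponent 1j − 3(11−j) = 4j − 33.
Set 4j − 33 = -25: j = 2.
C(11,2) = 55; (-1)^2 = 1; 1^9 = 1.
Coefficient = 55 · 1 · 1 = 55.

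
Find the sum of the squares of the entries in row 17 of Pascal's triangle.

Σ C(17,r)² is the coefficient of x^17 in (1+x)^17(1+x)^17 = (1+x)^34, i.e. C(34,17) = 2333606220.

2333606220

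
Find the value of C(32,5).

201376

C(32,5) = (32·31·30·29·28) / 5! = 24165120 / 120 = 201376.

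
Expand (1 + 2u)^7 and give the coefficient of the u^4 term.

560

The general term is C(7,j)·(1)^j·(2u)^(7-j); the u^4 term has j = 3.
C(7,3) = 35.
Coefficient = C(7,3) · 2^4 = 35 · 16 = 560.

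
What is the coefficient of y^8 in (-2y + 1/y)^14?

General term: C(14,j)·(-2y)^j·(1/y)^(14-j), with y-exponent 1j − 1(14−j) = 2j − 14.
Set 2j − 14 = 8: j = 11.
C(14,11) = 364; (-2)^11 = -2048; 1^3 = 1.
Coefficient = 364 · (-2048) · 1 = -745472.

-745472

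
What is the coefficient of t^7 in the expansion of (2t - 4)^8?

-4096

The general term is C(8,j)·(2t)^j·(-4)^(8-j); the t^7 term has j = 7.
C(8,7) = 8.
Coefficient = C(8,7) · 2^7 · (-4)^1 = 8 · 128 · (-4) = -4096.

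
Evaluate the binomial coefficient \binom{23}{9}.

C(23,9) = (23·22·21·20·19·18·17·16·15) / 9! = 296541907200 / 362880 = 817190.

817190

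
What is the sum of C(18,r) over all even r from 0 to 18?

Even-r terms of row 18 sum to 2^17 = 131072.

131072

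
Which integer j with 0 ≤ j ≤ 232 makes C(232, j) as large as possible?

116

C(232,j) is maximized at j = 232/2 = 116.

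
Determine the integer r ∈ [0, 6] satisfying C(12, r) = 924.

6

C(12,r) increases on 0 ≤ r ≤ 6. C(12,5) = 792 and C(12,6) = 924, so r = 6.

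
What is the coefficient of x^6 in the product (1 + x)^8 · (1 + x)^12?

(1 + x)^8(1 + x)^12 = (1 + x)^20, so the coefficient of x^6 is C(20,6)·1^6 = 38760·1 = 38760.

38760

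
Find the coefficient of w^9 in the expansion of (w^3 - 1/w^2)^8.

-56

General term: C(8,j)·(w^3)^j·(-1/w^2)^(8-j), with w-exponent 3j − 2(8−j) = 5j − 16.
Set 5j − 16 = 9: j = 5.
C(8,5) = 56; 1^5 = 1; (-1)^3 = -1.
Coefficient = 56 · 1 · (-1) = -56.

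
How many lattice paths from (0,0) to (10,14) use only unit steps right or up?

1961256

Each path is a sequence of 24 steps with 10 rights: C(24,10) = 1961256.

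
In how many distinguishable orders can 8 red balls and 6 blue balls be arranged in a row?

3003

Choose positions for the red balls: C(14,8) = 3003.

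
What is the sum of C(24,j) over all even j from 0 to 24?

Even-j terms of row 24 sum to 2^23 = 8388608.

8388608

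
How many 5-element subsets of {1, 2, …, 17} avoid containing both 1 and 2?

5733

All 5-subsets: C(17,5) = 6188. Those containing both fixed elements: C(15,3) = 455.
6188 − 455 = 5733.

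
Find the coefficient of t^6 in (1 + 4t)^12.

3784704

The general term is C(12,j)·(1)^j·(4t)^(12-j); the t^6 term has j = 6.
C(12,6) = 924.
Coefficient = C(12,6) · 4^6 = 924 · 4096 = 3784704.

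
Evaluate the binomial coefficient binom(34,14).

1391975640

C(34,14) = (34·33·32·31·30·29·28·27·26·25·24·23·22·21) / 14! = 121350057687226368000 / 87178291200 = 1391975640.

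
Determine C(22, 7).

170544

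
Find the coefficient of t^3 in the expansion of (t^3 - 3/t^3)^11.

General term: C(11,j)·(t^3)^j·(-3/t^3)^(11-j), with t-exponent 3j − 3(11−j) = 6j − 33.
Set 6j − 33 = 3: j = 6.
C(11,6) = 462; 1^6 = 1; (-3)^5 = -243.
Coefficient = 462 · 1 · (-243) = -112266.

-112266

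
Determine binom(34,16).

C(34,16) = (34·33·32·31·30·29·28·27·26·25·24·23·22·21·20·19) / 16! = 46113021921146019840000 / 20922789888000 = 2203961430.

2203961430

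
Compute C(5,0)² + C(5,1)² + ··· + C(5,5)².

By Vandermonde's identity, Σ C(5,i)² = C(10,5) = 252.

252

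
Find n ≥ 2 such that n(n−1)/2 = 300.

25

n(n−1)/2 = 300 ⇒ n(n−1) = 600. Since 25·24 = 600, n = 25.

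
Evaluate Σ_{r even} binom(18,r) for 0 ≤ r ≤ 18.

Even-r terms of row 18 sum to 2^17 = 131072.

131072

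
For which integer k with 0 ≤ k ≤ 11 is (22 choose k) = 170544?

7

C(22,k) increases on 0 ≤ k ≤ 11. C(22,6) = 74613 and C(22,7) = 170544, so k = 7.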